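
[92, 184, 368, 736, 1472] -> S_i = 92*2^i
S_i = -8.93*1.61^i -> [-8.93, -14.38, -23.15, -37.27, -60.0]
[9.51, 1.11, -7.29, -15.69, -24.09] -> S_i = 9.51 + -8.40*i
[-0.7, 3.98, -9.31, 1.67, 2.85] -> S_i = Random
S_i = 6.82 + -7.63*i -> [6.82, -0.81, -8.44, -16.07, -23.7]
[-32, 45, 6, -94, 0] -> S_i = Random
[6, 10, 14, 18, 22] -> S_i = 6 + 4*i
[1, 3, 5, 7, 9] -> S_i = 1 + 2*i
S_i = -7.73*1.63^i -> [-7.73, -12.6, -20.54, -33.48, -54.57]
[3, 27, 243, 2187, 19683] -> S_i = 3*9^i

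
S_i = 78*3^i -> [78, 234, 702, 2106, 6318]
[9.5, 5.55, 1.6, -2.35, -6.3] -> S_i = 9.50 + -3.95*i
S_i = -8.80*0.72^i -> [-8.8, -6.34, -4.56, -3.28, -2.36]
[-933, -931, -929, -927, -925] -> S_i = -933 + 2*i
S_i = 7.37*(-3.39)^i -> [7.37, -24.98, 84.7, -287.12, 973.34]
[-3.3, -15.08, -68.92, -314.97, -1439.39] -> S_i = -3.30*4.57^i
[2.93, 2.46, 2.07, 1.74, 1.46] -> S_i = 2.93*0.84^i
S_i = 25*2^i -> [25, 50, 100, 200, 400]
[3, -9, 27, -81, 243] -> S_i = 3*-3^i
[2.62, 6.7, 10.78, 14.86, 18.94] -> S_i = 2.62 + 4.08*i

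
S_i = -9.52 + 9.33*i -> [-9.52, -0.19, 9.14, 18.47, 27.8]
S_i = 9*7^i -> [9, 63, 441, 3087, 21609]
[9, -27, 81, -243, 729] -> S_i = 9*-3^i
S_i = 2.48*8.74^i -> [2.48, 21.68, 189.44, 1655.72, 14470.96]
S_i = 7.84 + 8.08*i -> [7.84, 15.92, 24.0, 32.08, 40.16]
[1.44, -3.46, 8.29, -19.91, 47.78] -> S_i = 1.44*(-2.40)^i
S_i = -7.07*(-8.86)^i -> [-7.07, 62.64, -554.99, 4917.23, -43566.66]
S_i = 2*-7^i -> [2, -14, 98, -686, 4802]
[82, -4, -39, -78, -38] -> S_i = Random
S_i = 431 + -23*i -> [431, 408, 385, 362, 339]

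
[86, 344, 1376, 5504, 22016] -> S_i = 86*4^i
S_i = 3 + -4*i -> [3, -1, -5, -9, -13]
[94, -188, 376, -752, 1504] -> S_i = 94*-2^i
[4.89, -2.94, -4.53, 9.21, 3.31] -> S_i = Random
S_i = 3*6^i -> [3, 18, 108, 648, 3888]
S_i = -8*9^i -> [-8, -72, -648, -5832, -52488]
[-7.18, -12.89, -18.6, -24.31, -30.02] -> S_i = -7.18 + -5.71*i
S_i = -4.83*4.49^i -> [-4.83, -21.69, -97.37, -437.21, -1963.06]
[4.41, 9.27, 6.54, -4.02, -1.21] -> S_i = Random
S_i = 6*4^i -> [6, 24, 96, 384, 1536]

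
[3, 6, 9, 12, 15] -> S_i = 3 + 3*i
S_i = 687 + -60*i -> [687, 627, 567, 507, 447]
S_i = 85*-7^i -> [85, -595, 4165, -29155, 204085]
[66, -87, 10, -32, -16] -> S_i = Random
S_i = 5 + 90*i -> [5, 95, 185, 275, 365]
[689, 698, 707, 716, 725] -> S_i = 689 + 9*i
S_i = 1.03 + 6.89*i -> [1.03, 7.92, 14.81, 21.7, 28.59]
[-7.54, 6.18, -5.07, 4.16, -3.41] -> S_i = -7.54*(-0.82)^i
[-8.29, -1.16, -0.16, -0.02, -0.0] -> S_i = -8.29*0.14^i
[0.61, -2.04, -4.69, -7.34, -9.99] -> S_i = 0.61 + -2.65*i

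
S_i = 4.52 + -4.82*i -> [4.52, -0.3, -5.12, -9.94, -14.76]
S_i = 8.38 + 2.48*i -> [8.38, 10.86, 13.34, 15.82, 18.3]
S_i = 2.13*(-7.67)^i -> [2.13, -16.34, 125.31, -961.09, 7371.59]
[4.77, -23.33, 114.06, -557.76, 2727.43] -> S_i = 4.77*(-4.89)^i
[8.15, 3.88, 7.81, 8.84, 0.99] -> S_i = Random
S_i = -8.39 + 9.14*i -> [-8.39, 0.75, 9.89, 19.03, 28.17]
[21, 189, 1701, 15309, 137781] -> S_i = 21*9^i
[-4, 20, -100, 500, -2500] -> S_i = -4*-5^i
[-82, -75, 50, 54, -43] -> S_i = Random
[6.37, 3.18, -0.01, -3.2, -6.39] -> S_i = 6.37 + -3.19*i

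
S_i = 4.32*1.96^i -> [4.32, 8.47, 16.6, 32.53, 63.75]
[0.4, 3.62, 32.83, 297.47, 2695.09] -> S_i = 0.40*9.06^i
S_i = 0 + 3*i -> [0, 3, 6, 9, 12]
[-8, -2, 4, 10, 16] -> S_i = -8 + 6*i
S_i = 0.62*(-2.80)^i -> [0.62, -1.74, 4.86, -13.61, 38.11]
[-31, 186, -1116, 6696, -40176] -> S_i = -31*-6^i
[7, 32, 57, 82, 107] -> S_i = 7 + 25*i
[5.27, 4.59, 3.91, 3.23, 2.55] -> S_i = 5.27 + -0.68*i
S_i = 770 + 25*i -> [770, 795, 820, 845, 870]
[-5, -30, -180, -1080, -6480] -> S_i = -5*6^i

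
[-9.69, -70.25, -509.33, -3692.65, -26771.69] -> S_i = -9.69*7.25^i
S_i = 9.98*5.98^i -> [9.98, 59.68, 356.89, 2134.19, 12762.49]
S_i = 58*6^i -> [58, 348, 2088, 12528, 75168]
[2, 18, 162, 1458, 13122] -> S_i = 2*9^i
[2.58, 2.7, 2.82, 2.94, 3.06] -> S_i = 2.58 + 0.12*i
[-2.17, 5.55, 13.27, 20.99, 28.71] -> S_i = -2.17 + 7.72*i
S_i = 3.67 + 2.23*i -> [3.67, 5.9, 8.13, 10.36, 12.59]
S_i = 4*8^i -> [4, 32, 256, 2048, 16384]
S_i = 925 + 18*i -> [925, 943, 961, 979, 997]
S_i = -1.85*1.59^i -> [-1.85, -2.94, -4.68, -7.44, -11.82]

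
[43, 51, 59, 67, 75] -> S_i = 43 + 8*i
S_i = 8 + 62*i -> [8, 70, 132, 194, 256]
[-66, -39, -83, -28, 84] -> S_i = Random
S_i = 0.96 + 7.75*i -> [0.96, 8.71, 16.46, 24.21, 31.96]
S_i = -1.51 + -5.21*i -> [-1.51, -6.72, -11.93, -17.14, -22.35]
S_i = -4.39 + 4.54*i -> [-4.39, 0.15, 4.69, 9.23, 13.77]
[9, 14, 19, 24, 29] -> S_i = 9 + 5*i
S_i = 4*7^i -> [4, 28, 196, 1372, 9604]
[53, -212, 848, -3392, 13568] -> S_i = 53*-4^i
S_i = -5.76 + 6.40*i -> [-5.76, 0.64, 7.04, 13.44, 19.84]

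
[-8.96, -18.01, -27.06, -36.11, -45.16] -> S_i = -8.96 + -9.05*i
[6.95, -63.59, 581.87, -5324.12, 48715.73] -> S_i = 6.95*(-9.15)^i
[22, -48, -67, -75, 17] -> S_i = Random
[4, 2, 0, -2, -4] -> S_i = 4 + -2*i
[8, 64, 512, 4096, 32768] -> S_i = 8*8^i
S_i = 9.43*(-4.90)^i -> [9.43, -46.21, 226.41, -1109.43, 5436.21]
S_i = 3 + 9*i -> [3, 12, 21, 30, 39]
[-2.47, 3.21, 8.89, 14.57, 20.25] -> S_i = -2.47 + 5.68*i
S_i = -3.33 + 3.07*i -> [-3.33, -0.26, 2.81, 5.88, 8.95]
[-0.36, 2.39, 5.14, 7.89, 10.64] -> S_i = -0.36 + 2.75*i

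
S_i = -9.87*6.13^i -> [-9.87, -60.5, -370.88, -2273.52, -13936.67]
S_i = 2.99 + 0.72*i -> [2.99, 3.71, 4.43, 5.15, 5.87]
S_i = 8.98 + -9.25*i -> [8.98, -0.27, -9.52, -18.77, -28.02]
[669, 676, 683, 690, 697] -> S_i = 669 + 7*i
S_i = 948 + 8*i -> [948, 956, 964, 972, 980]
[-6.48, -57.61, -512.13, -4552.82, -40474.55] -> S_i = -6.48*8.89^i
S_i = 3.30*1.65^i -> [3.3, 5.44, 8.98, 14.82, 24.46]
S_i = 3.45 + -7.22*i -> [3.45, -3.77, -10.99, -18.21, -25.43]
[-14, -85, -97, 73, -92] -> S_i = Random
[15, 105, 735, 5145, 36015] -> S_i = 15*7^i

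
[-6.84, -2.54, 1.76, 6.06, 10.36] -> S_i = -6.84 + 4.30*i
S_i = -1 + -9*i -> [-1, -10, -19, -28, -37]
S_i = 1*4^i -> [1, 4, 16, 64, 256]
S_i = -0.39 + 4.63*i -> [-0.39, 4.24, 8.87, 13.5, 18.13]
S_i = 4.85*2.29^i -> [4.85, 11.11, 25.43, 58.24, 133.38]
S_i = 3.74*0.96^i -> [3.74, 3.59, 3.45, 3.31, 3.18]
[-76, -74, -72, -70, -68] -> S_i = -76 + 2*i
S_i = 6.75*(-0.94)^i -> [6.75, -6.34, 5.96, -5.61, 5.27]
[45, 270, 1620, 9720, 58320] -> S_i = 45*6^i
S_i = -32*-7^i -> [-32, 224, -1568, 10976, -76832]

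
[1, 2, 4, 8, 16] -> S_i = 1*2^i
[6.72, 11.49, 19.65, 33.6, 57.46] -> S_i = 6.72*1.71^i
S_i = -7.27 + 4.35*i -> [-7.27, -2.92, 1.43, 5.78, 10.13]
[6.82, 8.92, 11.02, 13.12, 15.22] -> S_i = 6.82 + 2.10*i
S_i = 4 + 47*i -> [4, 51, 98, 145, 192]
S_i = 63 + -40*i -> [63, 23, -17, -57, -97]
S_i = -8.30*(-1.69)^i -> [-8.3, 14.03, -23.71, 40.06, -67.71]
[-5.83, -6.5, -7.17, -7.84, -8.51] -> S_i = -5.83 + -0.67*i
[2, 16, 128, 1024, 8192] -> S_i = 2*8^i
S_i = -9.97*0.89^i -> [-9.97, -8.87, -7.9, -7.03, -6.26]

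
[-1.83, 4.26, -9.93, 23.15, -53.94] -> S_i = -1.83*(-2.33)^i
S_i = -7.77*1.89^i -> [-7.77, -14.69, -27.76, -52.46, -99.14]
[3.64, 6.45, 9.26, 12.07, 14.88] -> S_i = 3.64 + 2.81*i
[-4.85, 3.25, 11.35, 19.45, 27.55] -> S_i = -4.85 + 8.10*i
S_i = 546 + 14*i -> [546, 560, 574, 588, 602]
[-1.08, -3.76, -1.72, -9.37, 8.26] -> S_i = Random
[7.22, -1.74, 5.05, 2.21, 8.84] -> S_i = Random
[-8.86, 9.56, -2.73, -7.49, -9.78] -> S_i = Random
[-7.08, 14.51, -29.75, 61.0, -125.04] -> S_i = -7.08*(-2.05)^i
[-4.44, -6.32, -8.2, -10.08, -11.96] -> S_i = -4.44 + -1.88*i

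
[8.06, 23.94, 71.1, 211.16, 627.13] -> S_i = 8.06*2.97^i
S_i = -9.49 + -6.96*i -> [-9.49, -16.45, -23.41, -30.37, -37.33]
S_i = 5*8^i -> [5, 40, 320, 2560, 20480]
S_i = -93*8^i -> [-93, -744, -5952, -47616, -380928]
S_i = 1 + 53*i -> [1, 54, 107, 160, 213]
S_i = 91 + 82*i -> [91, 173, 255, 337, 419]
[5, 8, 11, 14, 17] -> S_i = 5 + 3*i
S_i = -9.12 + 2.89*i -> [-9.12, -6.23, -3.34, -0.45, 2.44]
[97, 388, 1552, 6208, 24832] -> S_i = 97*4^i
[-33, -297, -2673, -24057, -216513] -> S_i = -33*9^i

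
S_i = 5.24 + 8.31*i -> [5.24, 13.55, 21.86, 30.17, 38.48]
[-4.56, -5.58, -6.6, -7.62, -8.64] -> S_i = -4.56 + -1.02*i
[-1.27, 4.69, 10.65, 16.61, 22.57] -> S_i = -1.27 + 5.96*i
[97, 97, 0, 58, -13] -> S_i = Random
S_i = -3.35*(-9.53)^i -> [-3.35, 31.93, -304.25, 2899.5, -27632.26]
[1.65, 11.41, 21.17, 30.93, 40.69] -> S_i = 1.65 + 9.76*i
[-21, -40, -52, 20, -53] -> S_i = Random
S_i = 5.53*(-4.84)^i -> [5.53, -26.77, 129.54, -626.99, 3034.64]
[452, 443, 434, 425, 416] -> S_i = 452 + -9*i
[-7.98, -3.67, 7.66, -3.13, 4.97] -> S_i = Random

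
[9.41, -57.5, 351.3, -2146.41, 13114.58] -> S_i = 9.41*(-6.11)^i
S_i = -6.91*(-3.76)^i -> [-6.91, 25.98, -97.69, 367.32, -1381.11]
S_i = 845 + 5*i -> [845, 850, 855, 860, 865]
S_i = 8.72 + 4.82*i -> [8.72, 13.54, 18.36, 23.18, 28.0]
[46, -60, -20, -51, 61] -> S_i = Random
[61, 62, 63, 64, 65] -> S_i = 61 + 1*i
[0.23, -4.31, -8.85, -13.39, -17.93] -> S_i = 0.23 + -4.54*i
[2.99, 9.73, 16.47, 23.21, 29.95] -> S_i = 2.99 + 6.74*i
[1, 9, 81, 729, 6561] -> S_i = 1*9^i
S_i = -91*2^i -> [-91, -182, -364, -728, -1456]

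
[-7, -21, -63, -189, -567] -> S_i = -7*3^i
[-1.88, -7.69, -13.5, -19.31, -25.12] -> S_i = -1.88 + -5.81*i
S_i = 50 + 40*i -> [50, 90, 130, 170, 210]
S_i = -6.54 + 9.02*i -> [-6.54, 2.48, 11.5, 20.52, 29.54]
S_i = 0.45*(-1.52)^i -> [0.45, -0.68, 1.04, -1.58, 2.4]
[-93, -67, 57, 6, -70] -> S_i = Random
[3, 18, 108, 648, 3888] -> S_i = 3*6^i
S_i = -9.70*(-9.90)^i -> [-9.7, 96.03, -950.7, 9411.9, -93177.81]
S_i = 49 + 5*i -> [49, 54, 59, 64, 69]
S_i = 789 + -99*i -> [789, 690, 591, 492, 393]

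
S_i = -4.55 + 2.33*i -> [-4.55, -2.22, 0.11, 2.44, 4.77]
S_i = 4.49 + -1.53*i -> [4.49, 2.96, 1.43, -0.1, -1.63]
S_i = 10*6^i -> [10, 60, 360, 2160, 12960]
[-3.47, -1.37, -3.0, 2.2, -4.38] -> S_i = Random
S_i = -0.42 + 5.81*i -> [-0.42, 5.39, 11.2, 17.01, 22.82]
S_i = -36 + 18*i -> [-36, -18, 0, 18, 36]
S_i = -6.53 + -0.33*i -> [-6.53, -6.86, -7.19, -7.52, -7.85]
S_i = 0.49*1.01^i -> [0.49, 0.49, 0.5, 0.5, 0.51]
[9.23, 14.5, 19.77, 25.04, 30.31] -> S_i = 9.23 + 5.27*i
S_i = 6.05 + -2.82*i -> [6.05, 3.23, 0.41, -2.41, -5.23]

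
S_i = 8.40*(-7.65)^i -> [8.4, -64.26, 491.59, -3760.66, 28769.02]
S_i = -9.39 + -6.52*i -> [-9.39, -15.91, -22.43, -28.95, -35.47]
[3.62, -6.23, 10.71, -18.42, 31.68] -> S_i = 3.62*(-1.72)^i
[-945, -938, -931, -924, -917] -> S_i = -945 + 7*i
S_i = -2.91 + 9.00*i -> [-2.91, 6.09, 15.09, 24.09, 33.09]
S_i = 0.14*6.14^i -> [0.14, 0.86, 5.28, 32.41, 198.98]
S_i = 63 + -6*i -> [63, 57, 51, 45, 39]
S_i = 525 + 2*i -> [525, 527, 529, 531, 533]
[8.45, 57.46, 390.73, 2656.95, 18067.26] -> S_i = 8.45*6.80^i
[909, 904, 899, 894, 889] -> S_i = 909 + -5*i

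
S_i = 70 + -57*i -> [70, 13, -44, -101, -158]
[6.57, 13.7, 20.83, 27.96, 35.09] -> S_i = 6.57 + 7.13*i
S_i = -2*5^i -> [-2, -10, -50, -250, -1250]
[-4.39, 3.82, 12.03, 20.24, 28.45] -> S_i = -4.39 + 8.21*i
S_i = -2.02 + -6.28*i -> [-2.02, -8.3, -14.58, -20.86, -27.14]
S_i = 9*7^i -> [9, 63, 441, 3087, 21609]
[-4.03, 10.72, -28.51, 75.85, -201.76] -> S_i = -4.03*(-2.66)^i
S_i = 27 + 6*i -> [27, 33, 39, 45, 51]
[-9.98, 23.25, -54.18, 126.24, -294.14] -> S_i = -9.98*(-2.33)^i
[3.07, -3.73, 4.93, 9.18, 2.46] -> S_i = Random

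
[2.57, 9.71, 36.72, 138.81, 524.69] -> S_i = 2.57*3.78^i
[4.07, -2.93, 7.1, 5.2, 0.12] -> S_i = Random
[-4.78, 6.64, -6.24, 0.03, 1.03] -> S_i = Random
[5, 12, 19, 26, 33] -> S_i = 5 + 7*i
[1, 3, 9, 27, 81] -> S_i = 1*3^i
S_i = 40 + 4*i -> [40, 44, 48, 52, 56]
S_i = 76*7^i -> [76, 532, 3724, 26068, 182476]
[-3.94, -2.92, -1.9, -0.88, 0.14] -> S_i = -3.94 + 1.02*i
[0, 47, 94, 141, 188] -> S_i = 0 + 47*i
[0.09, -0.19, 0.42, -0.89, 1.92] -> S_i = 0.09*(-2.15)^i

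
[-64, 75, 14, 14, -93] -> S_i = Random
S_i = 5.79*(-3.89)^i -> [5.79, -22.52, 87.61, -340.82, 1325.8]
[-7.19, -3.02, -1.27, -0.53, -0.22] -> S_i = -7.19*0.42^i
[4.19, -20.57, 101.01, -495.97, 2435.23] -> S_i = 4.19*(-4.91)^i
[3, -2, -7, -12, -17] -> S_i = 3 + -5*i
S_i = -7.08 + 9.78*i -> [-7.08, 2.7, 12.48, 22.26, 32.04]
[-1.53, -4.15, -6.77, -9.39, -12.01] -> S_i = -1.53 + -2.62*i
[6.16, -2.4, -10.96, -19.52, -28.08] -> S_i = 6.16 + -8.56*i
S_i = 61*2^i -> [61, 122, 244, 488, 976]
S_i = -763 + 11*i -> [-763, -752, -741, -730, -719]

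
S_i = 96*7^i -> [96, 672, 4704, 32928, 230496]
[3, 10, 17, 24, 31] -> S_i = 3 + 7*i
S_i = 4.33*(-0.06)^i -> [4.33, -0.26, 0.02, -0.0, 0.0]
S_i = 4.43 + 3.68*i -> [4.43, 8.11, 11.79, 15.47, 19.15]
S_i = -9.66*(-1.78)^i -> [-9.66, 17.19, -30.61, 54.48, -96.97]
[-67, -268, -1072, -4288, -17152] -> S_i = -67*4^i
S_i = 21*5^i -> [21, 105, 525, 2625, 13125]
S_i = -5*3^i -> [-5, -15, -45, -135, -405]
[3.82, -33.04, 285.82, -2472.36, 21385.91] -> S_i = 3.82*(-8.65)^i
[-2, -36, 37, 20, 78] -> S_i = Random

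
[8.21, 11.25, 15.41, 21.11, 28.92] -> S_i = 8.21*1.37^i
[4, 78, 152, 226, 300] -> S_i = 4 + 74*i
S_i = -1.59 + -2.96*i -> [-1.59, -4.55, -7.51, -10.47, -13.43]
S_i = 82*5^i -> [82, 410, 2050, 10250, 51250]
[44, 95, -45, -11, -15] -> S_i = Random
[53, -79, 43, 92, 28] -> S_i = Random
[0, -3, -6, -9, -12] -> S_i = 0 + -3*i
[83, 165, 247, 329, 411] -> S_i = 83 + 82*i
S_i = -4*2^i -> [-4, -8, -16, -32, -64]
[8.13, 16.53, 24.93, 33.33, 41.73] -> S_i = 8.13 + 8.40*i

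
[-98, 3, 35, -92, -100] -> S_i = Random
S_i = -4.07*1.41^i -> [-4.07, -5.74, -8.09, -11.41, -16.09]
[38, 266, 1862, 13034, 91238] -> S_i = 38*7^i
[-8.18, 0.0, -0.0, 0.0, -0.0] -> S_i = -8.18*-0.00^i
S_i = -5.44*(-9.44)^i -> [-5.44, 51.35, -484.78, 4576.3, -43200.31]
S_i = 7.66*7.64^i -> [7.66, 58.52, 447.11, 3415.93, 26097.7]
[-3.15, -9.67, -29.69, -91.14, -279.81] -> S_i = -3.15*3.07^i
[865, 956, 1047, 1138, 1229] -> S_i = 865 + 91*i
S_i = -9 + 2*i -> [-9, -7, -5, -3, -1]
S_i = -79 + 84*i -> [-79, 5, 89, 173, 257]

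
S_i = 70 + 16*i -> [70, 86, 102, 118, 134]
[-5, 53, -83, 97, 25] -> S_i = Random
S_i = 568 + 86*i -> [568, 654, 740, 826, 912]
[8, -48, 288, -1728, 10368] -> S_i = 8*-6^i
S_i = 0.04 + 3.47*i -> [0.04, 3.51, 6.98, 10.45, 13.92]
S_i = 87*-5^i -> [87, -435, 2175, -10875, 54375]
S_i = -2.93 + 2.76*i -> [-2.93, -0.17, 2.59, 5.35, 8.11]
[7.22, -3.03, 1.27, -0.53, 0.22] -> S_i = 7.22*(-0.42)^i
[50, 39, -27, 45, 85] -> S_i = Random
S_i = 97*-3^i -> [97, -291, 873, -2619, 7857]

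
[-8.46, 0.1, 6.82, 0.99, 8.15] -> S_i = Random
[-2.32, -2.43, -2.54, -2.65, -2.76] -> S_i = -2.32 + -0.11*i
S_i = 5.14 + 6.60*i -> [5.14, 11.74, 18.34, 24.94, 31.54]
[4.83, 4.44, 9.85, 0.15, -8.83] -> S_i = Random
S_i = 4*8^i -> [4, 32, 256, 2048, 16384]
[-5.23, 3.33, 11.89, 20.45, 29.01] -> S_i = -5.23 + 8.56*i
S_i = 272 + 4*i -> [272, 276, 280, 284, 288]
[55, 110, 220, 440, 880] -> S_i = 55*2^i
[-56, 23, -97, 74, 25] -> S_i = Random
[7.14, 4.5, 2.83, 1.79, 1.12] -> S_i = 7.14*0.63^i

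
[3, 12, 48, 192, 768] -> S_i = 3*4^i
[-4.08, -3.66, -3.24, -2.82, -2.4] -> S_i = -4.08 + 0.42*i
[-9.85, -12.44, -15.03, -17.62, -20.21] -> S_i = -9.85 + -2.59*i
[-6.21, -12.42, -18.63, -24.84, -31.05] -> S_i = -6.21 + -6.21*i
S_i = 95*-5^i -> [95, -475, 2375, -11875, 59375]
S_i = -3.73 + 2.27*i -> [-3.73, -1.46, 0.81, 3.08, 5.35]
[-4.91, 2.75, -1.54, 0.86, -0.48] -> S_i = -4.91*(-0.56)^i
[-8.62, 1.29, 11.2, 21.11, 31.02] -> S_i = -8.62 + 9.91*i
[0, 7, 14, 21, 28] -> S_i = 0 + 7*i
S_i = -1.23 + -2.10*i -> [-1.23, -3.33, -5.43, -7.53, -9.63]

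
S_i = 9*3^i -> [9, 27, 81, 243, 729]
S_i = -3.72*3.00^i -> [-3.72, -11.16, -33.48, -100.44, -301.32]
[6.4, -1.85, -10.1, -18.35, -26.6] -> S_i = 6.40 + -8.25*i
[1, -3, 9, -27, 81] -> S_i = 1*-3^i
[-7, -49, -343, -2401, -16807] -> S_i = -7*7^i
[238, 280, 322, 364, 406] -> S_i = 238 + 42*i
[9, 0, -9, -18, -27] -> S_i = 9 + -9*i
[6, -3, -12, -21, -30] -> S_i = 6 + -9*i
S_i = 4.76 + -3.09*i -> [4.76, 1.67, -1.42, -4.51, -7.6]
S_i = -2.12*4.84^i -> [-2.12, -10.26, -49.66, -240.37, -1163.37]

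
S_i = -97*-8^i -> [-97, 776, -6208, 49664, -397312]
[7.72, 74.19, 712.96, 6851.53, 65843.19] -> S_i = 7.72*9.61^i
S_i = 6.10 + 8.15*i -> [6.1, 14.25, 22.4, 30.55, 38.7]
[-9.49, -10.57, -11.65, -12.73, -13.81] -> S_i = -9.49 + -1.08*i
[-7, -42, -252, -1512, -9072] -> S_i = -7*6^i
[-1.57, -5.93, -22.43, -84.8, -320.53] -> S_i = -1.57*3.78^i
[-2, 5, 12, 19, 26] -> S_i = -2 + 7*i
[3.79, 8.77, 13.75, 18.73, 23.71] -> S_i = 3.79 + 4.98*i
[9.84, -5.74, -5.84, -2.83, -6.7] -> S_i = Random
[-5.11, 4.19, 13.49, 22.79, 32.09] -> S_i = -5.11 + 9.30*i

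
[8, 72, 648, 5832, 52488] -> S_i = 8*9^i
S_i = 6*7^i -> [6, 42, 294, 2058, 14406]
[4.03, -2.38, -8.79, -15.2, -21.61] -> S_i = 4.03 + -6.41*i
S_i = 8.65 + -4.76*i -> [8.65, 3.89, -0.87, -5.63, -10.39]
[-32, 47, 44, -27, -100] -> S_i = Random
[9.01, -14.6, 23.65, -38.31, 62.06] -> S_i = 9.01*(-1.62)^i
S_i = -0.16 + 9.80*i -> [-0.16, 9.64, 19.44, 29.24, 39.04]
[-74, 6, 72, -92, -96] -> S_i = Random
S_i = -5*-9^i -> [-5, 45, -405, 3645, -32805]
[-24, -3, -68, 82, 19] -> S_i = Random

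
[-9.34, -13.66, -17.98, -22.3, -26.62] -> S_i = -9.34 + -4.32*i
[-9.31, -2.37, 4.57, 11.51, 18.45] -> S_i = -9.31 + 6.94*i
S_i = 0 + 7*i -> [0, 7, 14, 21, 28]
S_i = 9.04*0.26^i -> [9.04, 2.35, 0.61, 0.16, 0.04]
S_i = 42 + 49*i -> [42, 91, 140, 189, 238]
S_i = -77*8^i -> [-77, -616, -4928, -39424, -315392]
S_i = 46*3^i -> [46, 138, 414, 1242, 3726]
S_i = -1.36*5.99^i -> [-1.36, -8.15, -48.8, -292.29, -1750.84]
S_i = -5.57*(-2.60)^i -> [-5.57, 14.48, -37.65, 97.9, -254.54]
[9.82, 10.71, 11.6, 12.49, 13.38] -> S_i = 9.82 + 0.89*i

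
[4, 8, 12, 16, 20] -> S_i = 4 + 4*i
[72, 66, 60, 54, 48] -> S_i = 72 + -6*i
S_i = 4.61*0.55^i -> [4.61, 2.54, 1.39, 0.77, 0.42]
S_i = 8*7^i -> [8, 56, 392, 2744, 19208]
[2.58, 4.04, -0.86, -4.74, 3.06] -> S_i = Random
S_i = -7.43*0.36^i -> [-7.43, -2.67, -0.96, -0.35, -0.12]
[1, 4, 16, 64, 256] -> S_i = 1*4^i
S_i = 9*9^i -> [9, 81, 729, 6561, 59049]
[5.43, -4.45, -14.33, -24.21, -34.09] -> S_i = 5.43 + -9.88*i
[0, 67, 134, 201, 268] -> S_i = 0 + 67*i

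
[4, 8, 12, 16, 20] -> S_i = 4 + 4*i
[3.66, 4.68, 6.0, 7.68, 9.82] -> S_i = 3.66*1.28^i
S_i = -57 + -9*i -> [-57, -66, -75, -84, -93]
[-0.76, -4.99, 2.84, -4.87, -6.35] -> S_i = Random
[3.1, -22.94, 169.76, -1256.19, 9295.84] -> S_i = 3.10*(-7.40)^i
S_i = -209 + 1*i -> [-209, -208, -207, -206, -205]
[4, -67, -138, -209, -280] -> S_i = 4 + -71*i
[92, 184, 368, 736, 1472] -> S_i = 92*2^i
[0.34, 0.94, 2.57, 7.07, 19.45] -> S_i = 0.34*2.75^i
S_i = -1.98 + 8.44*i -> [-1.98, 6.46, 14.9, 23.34, 31.78]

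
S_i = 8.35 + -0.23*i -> [8.35, 8.12, 7.89, 7.66, 7.43]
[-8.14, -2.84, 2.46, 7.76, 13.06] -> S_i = -8.14 + 5.30*i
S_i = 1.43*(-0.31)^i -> [1.43, -0.44, 0.14, -0.04, 0.01]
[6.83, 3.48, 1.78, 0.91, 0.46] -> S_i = 6.83*0.51^i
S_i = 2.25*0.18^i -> [2.25, 0.4, 0.07, 0.01, 0.0]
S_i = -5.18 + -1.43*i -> [-5.18, -6.61, -8.04, -9.47, -10.9]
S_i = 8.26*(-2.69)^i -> [8.26, -22.22, 59.77, -160.78, 432.5]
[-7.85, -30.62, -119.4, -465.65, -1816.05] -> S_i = -7.85*3.90^i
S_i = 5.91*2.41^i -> [5.91, 14.24, 34.33, 82.73, 199.37]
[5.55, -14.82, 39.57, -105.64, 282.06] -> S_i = 5.55*(-2.67)^i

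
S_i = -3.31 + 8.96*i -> [-3.31, 5.65, 14.61, 23.57, 32.53]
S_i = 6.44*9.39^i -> [6.44, 60.47, 567.83, 5331.91, 50066.62]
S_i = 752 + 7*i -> [752, 759, 766, 773, 780]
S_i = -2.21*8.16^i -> [-2.21, -18.03, -147.15, -1200.78, -9798.35]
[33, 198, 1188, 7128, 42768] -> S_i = 33*6^i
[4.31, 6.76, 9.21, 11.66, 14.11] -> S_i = 4.31 + 2.45*i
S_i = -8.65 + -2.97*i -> [-8.65, -11.62, -14.59, -17.56, -20.53]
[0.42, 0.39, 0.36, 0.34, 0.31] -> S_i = 0.42*0.93^i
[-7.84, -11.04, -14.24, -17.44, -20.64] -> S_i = -7.84 + -3.20*i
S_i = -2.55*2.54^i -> [-2.55, -6.48, -16.45, -41.79, -106.14]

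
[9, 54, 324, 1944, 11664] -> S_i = 9*6^i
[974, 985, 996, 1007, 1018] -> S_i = 974 + 11*i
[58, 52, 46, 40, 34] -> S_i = 58 + -6*i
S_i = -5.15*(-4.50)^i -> [-5.15, 23.18, -104.29, 469.29, -2111.82]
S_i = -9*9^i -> [-9, -81, -729, -6561, -59049]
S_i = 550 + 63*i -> [550, 613, 676, 739, 802]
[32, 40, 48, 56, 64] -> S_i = 32 + 8*i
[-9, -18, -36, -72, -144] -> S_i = -9*2^i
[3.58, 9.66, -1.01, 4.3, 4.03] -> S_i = Random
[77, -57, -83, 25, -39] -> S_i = Random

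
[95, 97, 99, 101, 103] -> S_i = 95 + 2*i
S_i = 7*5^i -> [7, 35, 175, 875, 4375]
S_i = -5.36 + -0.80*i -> [-5.36, -6.16, -6.96, -7.76, -8.56]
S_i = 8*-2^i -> [8, -16, 32, -64, 128]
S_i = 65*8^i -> [65, 520, 4160, 33280, 266240]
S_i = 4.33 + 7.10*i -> [4.33, 11.43, 18.53, 25.63, 32.73]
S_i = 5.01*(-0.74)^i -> [5.01, -3.71, 2.74, -2.03, 1.5]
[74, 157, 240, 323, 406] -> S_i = 74 + 83*i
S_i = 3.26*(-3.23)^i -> [3.26, -10.53, 34.01, -109.86, 354.84]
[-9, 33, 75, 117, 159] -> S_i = -9 + 42*i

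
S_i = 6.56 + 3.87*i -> [6.56, 10.43, 14.3, 18.17, 22.04]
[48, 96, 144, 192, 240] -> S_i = 48 + 48*i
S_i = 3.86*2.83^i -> [3.86, 10.92, 30.91, 87.49, 247.59]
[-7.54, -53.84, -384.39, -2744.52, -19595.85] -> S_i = -7.54*7.14^i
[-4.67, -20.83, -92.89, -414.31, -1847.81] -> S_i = -4.67*4.46^i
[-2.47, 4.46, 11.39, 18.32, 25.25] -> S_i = -2.47 + 6.93*i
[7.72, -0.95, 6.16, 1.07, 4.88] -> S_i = Random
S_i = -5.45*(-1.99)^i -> [-5.45, 10.85, -21.58, 42.95, -85.47]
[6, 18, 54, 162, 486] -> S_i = 6*3^i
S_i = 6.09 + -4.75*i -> [6.09, 1.34, -3.41, -8.16, -12.91]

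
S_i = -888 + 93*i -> [-888, -795, -702, -609, -516]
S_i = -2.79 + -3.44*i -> [-2.79, -6.23, -9.67, -13.11, -16.55]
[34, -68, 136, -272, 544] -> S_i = 34*-2^i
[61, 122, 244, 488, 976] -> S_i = 61*2^i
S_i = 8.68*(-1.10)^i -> [8.68, -9.55, 10.5, -11.55, 12.71]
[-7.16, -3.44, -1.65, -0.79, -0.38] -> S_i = -7.16*0.48^i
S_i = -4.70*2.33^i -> [-4.7, -10.95, -25.52, -59.45, -138.52]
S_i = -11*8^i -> [-11, -88, -704, -5632, -45056]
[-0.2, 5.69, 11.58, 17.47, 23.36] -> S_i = -0.20 + 5.89*i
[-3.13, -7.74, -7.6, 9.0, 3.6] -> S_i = Random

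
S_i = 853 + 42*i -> [853, 895, 937, 979, 1021]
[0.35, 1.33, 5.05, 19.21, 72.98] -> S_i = 0.35*3.80^i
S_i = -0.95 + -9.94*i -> [-0.95, -10.89, -20.83, -30.77, -40.71]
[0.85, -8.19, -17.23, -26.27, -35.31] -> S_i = 0.85 + -9.04*i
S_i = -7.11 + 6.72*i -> [-7.11, -0.39, 6.33, 13.05, 19.77]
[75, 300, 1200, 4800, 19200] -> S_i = 75*4^i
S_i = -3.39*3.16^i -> [-3.39, -10.71, -33.85, -106.97, -338.02]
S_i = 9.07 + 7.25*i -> [9.07, 16.32, 23.57, 30.82, 38.07]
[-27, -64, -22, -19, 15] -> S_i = Random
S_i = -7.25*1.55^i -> [-7.25, -11.24, -17.42, -27.0, -41.85]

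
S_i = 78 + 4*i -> [78, 82, 86, 90, 94]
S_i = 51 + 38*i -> [51, 89, 127, 165, 203]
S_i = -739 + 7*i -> [-739, -732, -725, -718, -711]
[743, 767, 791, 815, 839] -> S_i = 743 + 24*i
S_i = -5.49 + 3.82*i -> [-5.49, -1.67, 2.15, 5.97, 9.79]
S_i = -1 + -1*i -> [-1, -2, -3, -4, -5]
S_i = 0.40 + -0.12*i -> [0.4, 0.28, 0.16, 0.04, -0.08]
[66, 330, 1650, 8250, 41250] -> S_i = 66*5^i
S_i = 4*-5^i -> [4, -20, 100, -500, 2500]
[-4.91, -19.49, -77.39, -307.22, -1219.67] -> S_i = -4.91*3.97^i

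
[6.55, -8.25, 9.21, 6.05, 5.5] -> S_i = Random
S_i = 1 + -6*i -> [1, -5, -11, -17, -23]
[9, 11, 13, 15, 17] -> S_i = 9 + 2*i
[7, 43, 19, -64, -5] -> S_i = Random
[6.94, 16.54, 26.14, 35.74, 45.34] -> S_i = 6.94 + 9.60*i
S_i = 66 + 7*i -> [66, 73, 80, 87, 94]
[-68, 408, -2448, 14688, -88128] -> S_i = -68*-6^i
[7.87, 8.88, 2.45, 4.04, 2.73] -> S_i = Random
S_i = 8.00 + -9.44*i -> [8.0, -1.44, -10.88, -20.32, -29.76]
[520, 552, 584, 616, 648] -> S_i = 520 + 32*i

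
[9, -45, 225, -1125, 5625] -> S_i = 9*-5^i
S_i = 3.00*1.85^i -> [3.0, 5.55, 10.27, 18.99, 35.14]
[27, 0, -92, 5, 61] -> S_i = Random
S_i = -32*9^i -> [-32, -288, -2592, -23328, -209952]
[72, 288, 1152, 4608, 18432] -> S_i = 72*4^i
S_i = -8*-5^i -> [-8, 40, -200, 1000, -5000]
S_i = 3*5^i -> [3, 15, 75, 375, 1875]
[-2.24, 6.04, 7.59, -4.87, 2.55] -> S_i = Random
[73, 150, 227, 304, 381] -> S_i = 73 + 77*i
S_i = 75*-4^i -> [75, -300, 1200, -4800, 19200]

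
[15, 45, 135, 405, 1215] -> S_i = 15*3^i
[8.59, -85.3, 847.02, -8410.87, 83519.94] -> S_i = 8.59*(-9.93)^i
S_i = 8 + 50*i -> [8, 58, 108, 158, 208]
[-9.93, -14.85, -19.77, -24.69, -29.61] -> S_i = -9.93 + -4.92*i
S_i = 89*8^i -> [89, 712, 5696, 45568, 364544]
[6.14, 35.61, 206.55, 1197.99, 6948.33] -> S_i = 6.14*5.80^i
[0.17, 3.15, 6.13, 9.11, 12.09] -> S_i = 0.17 + 2.98*i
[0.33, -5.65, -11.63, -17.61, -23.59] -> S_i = 0.33 + -5.98*i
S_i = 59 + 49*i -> [59, 108, 157, 206, 255]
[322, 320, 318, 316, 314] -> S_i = 322 + -2*i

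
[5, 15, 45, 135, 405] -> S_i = 5*3^i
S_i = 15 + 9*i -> [15, 24, 33, 42, 51]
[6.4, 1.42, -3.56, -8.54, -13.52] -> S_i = 6.40 + -4.98*i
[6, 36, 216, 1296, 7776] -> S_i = 6*6^i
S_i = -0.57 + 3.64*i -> [-0.57, 3.07, 6.71, 10.35, 13.99]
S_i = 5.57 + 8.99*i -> [5.57, 14.56, 23.55, 32.54, 41.53]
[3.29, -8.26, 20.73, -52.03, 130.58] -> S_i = 3.29*(-2.51)^i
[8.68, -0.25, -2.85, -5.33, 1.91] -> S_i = Random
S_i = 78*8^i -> [78, 624, 4992, 39936, 319488]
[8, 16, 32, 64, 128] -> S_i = 8*2^i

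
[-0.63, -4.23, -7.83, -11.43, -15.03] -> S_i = -0.63 + -3.60*i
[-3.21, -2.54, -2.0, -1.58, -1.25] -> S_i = -3.21*0.79^i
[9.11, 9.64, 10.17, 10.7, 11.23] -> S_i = 9.11 + 0.53*i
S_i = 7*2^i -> [7, 14, 28, 56, 112]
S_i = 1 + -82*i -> [1, -81, -163, -245, -327]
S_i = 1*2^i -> [1, 2, 4, 8, 16]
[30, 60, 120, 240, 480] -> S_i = 30*2^i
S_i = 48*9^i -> [48, 432, 3888, 34992, 314928]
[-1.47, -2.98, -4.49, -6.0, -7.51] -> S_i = -1.47 + -1.51*i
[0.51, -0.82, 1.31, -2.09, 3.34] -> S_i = 0.51*(-1.60)^i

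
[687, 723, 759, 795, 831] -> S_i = 687 + 36*i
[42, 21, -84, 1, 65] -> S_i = Random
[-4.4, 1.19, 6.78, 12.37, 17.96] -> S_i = -4.40 + 5.59*i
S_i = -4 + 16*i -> [-4, 12, 28, 44, 60]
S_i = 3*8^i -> [3, 24, 192, 1536, 12288]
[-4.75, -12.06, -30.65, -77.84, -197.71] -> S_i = -4.75*2.54^i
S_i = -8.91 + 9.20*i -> [-8.91, 0.29, 9.49, 18.69, 27.89]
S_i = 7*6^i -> [7, 42, 252, 1512, 9072]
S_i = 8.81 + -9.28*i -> [8.81, -0.47, -9.75, -19.03, -28.31]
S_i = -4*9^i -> [-4, -36, -324, -2916, -26244]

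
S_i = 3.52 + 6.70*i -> [3.52, 10.22, 16.92, 23.62, 30.32]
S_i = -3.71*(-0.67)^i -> [-3.71, 2.49, -1.67, 1.12, -0.75]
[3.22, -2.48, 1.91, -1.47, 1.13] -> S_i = 3.22*(-0.77)^i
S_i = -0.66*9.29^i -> [-0.66, -6.13, -56.96, -529.16, -4915.94]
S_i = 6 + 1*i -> [6, 7, 8, 9, 10]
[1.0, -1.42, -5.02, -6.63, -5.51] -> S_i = Random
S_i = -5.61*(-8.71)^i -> [-5.61, 48.86, -425.6, 3706.96, -32287.58]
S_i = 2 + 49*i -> [2, 51, 100, 149, 198]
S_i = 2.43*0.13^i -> [2.43, 0.32, 0.04, 0.01, 0.0]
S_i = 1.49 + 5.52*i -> [1.49, 7.01, 12.53, 18.05, 23.57]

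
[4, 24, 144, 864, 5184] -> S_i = 4*6^i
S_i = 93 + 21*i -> [93, 114, 135, 156, 177]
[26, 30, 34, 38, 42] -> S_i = 26 + 4*i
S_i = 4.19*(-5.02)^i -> [4.19, -21.03, 105.59, -530.06, 2660.9]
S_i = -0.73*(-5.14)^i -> [-0.73, 3.75, -19.29, 99.13, -509.54]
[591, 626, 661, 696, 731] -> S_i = 591 + 35*i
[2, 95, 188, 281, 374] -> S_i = 2 + 93*i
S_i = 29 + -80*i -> [29, -51, -131, -211, -291]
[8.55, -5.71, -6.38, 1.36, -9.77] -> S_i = Random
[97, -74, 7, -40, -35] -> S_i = Random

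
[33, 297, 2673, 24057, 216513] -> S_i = 33*9^i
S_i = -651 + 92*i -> [-651, -559, -467, -375, -283]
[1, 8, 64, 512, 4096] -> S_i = 1*8^i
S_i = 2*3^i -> [2, 6, 18, 54, 162]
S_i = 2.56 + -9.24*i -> [2.56, -6.68, -15.92, -25.16, -34.4]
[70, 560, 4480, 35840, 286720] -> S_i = 70*8^i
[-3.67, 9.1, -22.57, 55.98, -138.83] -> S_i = -3.67*(-2.48)^i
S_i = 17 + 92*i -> [17, 109, 201, 293, 385]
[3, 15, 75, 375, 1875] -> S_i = 3*5^i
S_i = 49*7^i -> [49, 343, 2401, 16807, 117649]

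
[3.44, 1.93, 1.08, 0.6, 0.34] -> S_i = 3.44*0.56^i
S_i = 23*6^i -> [23, 138, 828, 4968, 29808]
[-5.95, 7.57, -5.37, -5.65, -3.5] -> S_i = Random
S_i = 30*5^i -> [30, 150, 750, 3750, 18750]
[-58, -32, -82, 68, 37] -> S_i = Random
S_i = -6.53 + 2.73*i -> [-6.53, -3.8, -1.07, 1.66, 4.39]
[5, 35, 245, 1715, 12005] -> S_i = 5*7^i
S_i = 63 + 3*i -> [63, 66, 69, 72, 75]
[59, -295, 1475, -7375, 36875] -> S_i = 59*-5^i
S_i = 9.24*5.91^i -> [9.24, 54.61, 322.74, 1907.37, 11272.54]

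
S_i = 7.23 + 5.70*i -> [7.23, 12.93, 18.63, 24.33, 30.03]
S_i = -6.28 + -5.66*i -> [-6.28, -11.94, -17.6, -23.26, -28.92]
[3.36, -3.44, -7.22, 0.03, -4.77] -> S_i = Random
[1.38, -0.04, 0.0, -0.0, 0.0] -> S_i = 1.38*(-0.03)^i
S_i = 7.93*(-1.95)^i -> [7.93, -15.46, 30.15, -58.8, 114.66]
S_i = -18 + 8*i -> [-18, -10, -2, 6, 14]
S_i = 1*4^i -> [1, 4, 16, 64, 256]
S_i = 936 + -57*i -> [936, 879, 822, 765, 708]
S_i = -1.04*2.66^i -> [-1.04, -2.77, -7.36, -19.57, -52.07]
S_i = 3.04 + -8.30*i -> [3.04, -5.26, -13.56, -21.86, -30.16]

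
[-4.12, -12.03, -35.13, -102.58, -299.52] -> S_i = -4.12*2.92^i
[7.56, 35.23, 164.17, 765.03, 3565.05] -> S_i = 7.56*4.66^i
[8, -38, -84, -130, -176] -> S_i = 8 + -46*i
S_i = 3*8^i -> [3, 24, 192, 1536, 12288]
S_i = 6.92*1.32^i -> [6.92, 9.13, 12.06, 15.92, 21.01]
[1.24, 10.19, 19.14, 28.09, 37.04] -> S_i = 1.24 + 8.95*i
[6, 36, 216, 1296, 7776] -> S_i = 6*6^i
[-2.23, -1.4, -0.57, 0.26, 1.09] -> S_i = -2.23 + 0.83*i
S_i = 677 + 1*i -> [677, 678, 679, 680, 681]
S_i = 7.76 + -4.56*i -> [7.76, 3.2, -1.36, -5.92, -10.48]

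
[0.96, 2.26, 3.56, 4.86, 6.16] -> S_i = 0.96 + 1.30*i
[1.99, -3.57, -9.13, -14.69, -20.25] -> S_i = 1.99 + -5.56*i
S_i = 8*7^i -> [8, 56, 392, 2744, 19208]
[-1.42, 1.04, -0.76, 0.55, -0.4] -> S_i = -1.42*(-0.73)^i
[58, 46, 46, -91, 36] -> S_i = Random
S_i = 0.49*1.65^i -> [0.49, 0.81, 1.33, 2.2, 3.63]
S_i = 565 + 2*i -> [565, 567, 569, 571, 573]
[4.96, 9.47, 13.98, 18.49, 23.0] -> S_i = 4.96 + 4.51*i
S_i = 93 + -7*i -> [93, 86, 79, 72, 65]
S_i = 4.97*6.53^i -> [4.97, 32.45, 211.93, 1383.87, 9036.68]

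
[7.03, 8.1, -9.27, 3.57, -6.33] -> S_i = Random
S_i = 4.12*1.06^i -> [4.12, 4.37, 4.63, 4.91, 5.2]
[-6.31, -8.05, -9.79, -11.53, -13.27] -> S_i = -6.31 + -1.74*i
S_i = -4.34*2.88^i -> [-4.34, -12.5, -36.0, -103.67, -298.58]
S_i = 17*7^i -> [17, 119, 833, 5831, 40817]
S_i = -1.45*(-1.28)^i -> [-1.45, 1.86, -2.38, 3.04, -3.89]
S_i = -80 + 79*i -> [-80, -1, 78, 157, 236]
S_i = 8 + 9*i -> [8, 17, 26, 35, 44]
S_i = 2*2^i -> [2, 4, 8, 16, 32]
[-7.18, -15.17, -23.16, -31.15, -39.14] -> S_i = -7.18 + -7.99*i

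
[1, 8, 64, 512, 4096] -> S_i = 1*8^i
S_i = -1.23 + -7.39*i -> [-1.23, -8.62, -16.01, -23.4, -30.79]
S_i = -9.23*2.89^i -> [-9.23, -26.67, -77.09, -222.79, -643.86]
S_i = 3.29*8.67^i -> [3.29, 28.52, 247.31, 2144.14, 18589.7]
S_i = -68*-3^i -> [-68, 204, -612, 1836, -5508]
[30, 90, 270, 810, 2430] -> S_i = 30*3^i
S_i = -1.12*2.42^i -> [-1.12, -2.71, -6.56, -15.87, -38.41]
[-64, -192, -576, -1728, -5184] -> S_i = -64*3^i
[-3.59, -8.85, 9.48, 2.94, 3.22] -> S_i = Random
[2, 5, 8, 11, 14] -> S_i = 2 + 3*i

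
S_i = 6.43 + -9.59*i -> [6.43, -3.16, -12.75, -22.34, -31.93]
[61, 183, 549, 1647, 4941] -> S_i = 61*3^i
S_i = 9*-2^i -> [9, -18, 36, -72, 144]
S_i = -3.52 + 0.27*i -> [-3.52, -3.25, -2.98, -2.71, -2.44]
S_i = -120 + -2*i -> [-120, -122, -124, -126, -128]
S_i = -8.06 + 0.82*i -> [-8.06, -7.24, -6.42, -5.6, -4.78]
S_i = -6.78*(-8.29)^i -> [-6.78, 56.21, -465.95, 3862.72, -32021.95]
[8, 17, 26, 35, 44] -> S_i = 8 + 9*i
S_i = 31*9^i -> [31, 279, 2511, 22599, 203391]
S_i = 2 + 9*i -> [2, 11, 20, 29, 38]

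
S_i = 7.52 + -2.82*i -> [7.52, 4.7, 1.88, -0.94, -3.76]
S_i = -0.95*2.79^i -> [-0.95, -2.65, -7.39, -20.63, -57.56]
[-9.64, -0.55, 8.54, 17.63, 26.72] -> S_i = -9.64 + 9.09*i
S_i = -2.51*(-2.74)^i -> [-2.51, 6.88, -18.84, 51.63, -141.47]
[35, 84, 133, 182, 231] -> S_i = 35 + 49*i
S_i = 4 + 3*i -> [4, 7, 10, 13, 16]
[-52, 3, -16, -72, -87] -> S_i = Random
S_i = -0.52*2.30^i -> [-0.52, -1.2, -2.75, -6.33, -14.55]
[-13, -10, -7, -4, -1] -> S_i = -13 + 3*i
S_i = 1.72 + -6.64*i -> [1.72, -4.92, -11.56, -18.2, -24.84]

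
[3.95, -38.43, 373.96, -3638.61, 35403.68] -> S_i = 3.95*(-9.73)^i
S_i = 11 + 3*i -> [11, 14, 17, 20, 23]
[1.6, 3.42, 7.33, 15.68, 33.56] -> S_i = 1.60*2.14^i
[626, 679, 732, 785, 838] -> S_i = 626 + 53*i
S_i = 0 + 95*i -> [0, 95, 190, 285, 380]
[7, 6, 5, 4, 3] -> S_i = 7 + -1*i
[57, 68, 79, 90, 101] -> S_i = 57 + 11*i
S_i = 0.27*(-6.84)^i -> [0.27, -1.85, 12.63, -86.4, 591.0]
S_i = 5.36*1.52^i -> [5.36, 8.15, 12.38, 18.82, 28.61]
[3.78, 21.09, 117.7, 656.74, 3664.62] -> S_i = 3.78*5.58^i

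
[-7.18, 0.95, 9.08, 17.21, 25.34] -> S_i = -7.18 + 8.13*i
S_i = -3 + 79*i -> [-3, 76, 155, 234, 313]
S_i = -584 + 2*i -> [-584, -582, -580, -578, -576]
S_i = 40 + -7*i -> [40, 33, 26, 19, 12]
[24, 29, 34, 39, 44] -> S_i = 24 + 5*i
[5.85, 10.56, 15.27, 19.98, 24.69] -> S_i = 5.85 + 4.71*i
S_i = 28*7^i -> [28, 196, 1372, 9604, 67228]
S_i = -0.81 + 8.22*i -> [-0.81, 7.41, 15.63, 23.85, 32.07]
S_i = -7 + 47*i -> [-7, 40, 87, 134, 181]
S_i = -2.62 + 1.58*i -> [-2.62, -1.04, 0.54, 2.12, 3.7]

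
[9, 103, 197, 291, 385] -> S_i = 9 + 94*i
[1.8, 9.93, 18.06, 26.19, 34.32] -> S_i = 1.80 + 8.13*i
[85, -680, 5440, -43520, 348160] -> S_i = 85*-8^i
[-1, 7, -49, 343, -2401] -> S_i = -1*-7^i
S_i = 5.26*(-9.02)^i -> [5.26, -47.45, 427.96, -3860.16, 34818.65]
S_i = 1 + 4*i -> [1, 5, 9, 13, 17]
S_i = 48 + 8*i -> [48, 56, 64, 72, 80]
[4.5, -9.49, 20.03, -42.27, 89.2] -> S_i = 4.50*(-2.11)^i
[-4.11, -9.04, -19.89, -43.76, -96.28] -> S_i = -4.11*2.20^i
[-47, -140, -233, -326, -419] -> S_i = -47 + -93*i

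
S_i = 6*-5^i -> [6, -30, 150, -750, 3750]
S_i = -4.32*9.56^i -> [-4.32, -41.3, -394.82, -3774.48, -36084.05]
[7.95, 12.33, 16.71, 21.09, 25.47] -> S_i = 7.95 + 4.38*i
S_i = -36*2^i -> [-36, -72, -144, -288, -576]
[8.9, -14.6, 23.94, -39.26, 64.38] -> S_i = 8.90*(-1.64)^i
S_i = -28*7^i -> [-28, -196, -1372, -9604, -67228]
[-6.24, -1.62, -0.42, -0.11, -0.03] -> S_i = -6.24*0.26^i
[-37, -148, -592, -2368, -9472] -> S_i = -37*4^i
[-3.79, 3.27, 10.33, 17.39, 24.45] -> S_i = -3.79 + 7.06*i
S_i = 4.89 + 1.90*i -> [4.89, 6.79, 8.69, 10.59, 12.49]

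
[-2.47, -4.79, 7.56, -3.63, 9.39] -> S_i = Random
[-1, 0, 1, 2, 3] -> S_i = -1 + 1*i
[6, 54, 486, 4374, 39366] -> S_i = 6*9^i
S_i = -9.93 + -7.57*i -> [-9.93, -17.5, -25.07, -32.64, -40.21]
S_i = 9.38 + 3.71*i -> [9.38, 13.09, 16.8, 20.51, 24.22]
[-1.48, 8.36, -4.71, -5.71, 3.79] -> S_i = Random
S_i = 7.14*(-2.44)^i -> [7.14, -17.42, 42.51, -103.72, 253.08]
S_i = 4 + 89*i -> [4, 93, 182, 271, 360]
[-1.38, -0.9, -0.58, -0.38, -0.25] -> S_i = -1.38*0.65^i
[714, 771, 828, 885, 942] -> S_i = 714 + 57*i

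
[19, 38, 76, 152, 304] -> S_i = 19*2^i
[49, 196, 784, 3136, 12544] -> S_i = 49*4^i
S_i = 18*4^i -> [18, 72, 288, 1152, 4608]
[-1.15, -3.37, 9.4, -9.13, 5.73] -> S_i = Random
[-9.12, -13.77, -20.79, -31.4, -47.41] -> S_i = -9.12*1.51^i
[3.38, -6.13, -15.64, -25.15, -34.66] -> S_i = 3.38 + -9.51*i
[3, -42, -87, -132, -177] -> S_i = 3 + -45*i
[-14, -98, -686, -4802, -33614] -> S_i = -14*7^i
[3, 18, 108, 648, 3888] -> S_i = 3*6^i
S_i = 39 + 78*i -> [39, 117, 195, 273, 351]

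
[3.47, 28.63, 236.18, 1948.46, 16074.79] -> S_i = 3.47*8.25^i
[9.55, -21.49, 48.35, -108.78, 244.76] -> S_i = 9.55*(-2.25)^i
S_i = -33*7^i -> [-33, -231, -1617, -11319, -79233]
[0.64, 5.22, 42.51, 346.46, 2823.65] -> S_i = 0.64*8.15^i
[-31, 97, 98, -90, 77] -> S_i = Random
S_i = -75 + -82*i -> [-75, -157, -239, -321, -403]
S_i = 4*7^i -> [4, 28, 196, 1372, 9604]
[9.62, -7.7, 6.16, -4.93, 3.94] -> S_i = 9.62*(-0.80)^i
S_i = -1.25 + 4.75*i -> [-1.25, 3.5, 8.25, 13.0, 17.75]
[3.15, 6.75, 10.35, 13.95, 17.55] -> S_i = 3.15 + 3.60*i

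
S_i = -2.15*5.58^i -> [-2.15, -12.0, -66.94, -373.54, -2084.37]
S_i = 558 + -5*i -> [558, 553, 548, 543, 538]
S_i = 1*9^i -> [1, 9, 81, 729, 6561]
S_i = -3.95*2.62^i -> [-3.95, -10.35, -27.11, -71.04, -186.12]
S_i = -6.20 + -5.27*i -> [-6.2, -11.47, -16.74, -22.01, -27.28]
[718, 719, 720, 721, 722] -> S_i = 718 + 1*i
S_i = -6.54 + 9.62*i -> [-6.54, 3.08, 12.7, 22.32, 31.94]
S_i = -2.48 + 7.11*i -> [-2.48, 4.63, 11.74, 18.85, 25.96]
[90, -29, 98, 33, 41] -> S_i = Random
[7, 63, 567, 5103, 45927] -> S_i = 7*9^i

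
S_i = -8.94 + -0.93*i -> [-8.94, -9.87, -10.8, -11.73, -12.66]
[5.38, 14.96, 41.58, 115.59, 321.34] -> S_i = 5.38*2.78^i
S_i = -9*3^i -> [-9, -27, -81, -243, -729]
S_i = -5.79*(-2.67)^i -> [-5.79, 15.46, -41.28, 110.21, -294.25]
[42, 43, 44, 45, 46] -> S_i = 42 + 1*i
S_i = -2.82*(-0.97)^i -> [-2.82, 2.74, -2.65, 2.57, -2.5]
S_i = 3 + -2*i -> [3, 1, -1, -3, -5]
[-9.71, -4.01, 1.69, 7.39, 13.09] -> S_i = -9.71 + 5.70*i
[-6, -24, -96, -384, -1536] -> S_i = -6*4^i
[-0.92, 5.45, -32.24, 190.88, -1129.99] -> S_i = -0.92*(-5.92)^i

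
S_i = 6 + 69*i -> [6, 75, 144, 213, 282]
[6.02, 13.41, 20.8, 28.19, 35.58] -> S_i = 6.02 + 7.39*i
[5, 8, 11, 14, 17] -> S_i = 5 + 3*i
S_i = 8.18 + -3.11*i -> [8.18, 5.07, 1.96, -1.15, -4.26]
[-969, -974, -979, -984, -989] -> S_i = -969 + -5*i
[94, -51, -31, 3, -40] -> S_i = Random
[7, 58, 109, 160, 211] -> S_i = 7 + 51*i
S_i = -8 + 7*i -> [-8, -1, 6, 13, 20]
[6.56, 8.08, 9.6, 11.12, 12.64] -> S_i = 6.56 + 1.52*i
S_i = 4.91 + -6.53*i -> [4.91, -1.62, -8.15, -14.68, -21.21]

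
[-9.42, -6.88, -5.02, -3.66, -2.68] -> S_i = -9.42*0.73^i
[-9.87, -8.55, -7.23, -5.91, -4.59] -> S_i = -9.87 + 1.32*i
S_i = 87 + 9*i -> [87, 96, 105, 114, 123]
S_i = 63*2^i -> [63, 126, 252, 504, 1008]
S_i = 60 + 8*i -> [60, 68, 76, 84, 92]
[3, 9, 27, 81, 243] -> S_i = 3*3^i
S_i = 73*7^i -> [73, 511, 3577, 25039, 175273]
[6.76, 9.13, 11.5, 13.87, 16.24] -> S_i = 6.76 + 2.37*i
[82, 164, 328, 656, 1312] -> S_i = 82*2^i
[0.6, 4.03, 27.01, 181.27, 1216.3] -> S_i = 0.60*6.71^i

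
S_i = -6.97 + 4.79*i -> [-6.97, -2.18, 2.61, 7.4, 12.19]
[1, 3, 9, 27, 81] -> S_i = 1*3^i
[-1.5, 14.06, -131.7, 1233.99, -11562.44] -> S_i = -1.50*(-9.37)^i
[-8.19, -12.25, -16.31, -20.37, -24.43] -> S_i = -8.19 + -4.06*i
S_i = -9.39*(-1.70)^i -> [-9.39, 15.96, -27.14, 46.13, -78.43]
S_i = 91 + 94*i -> [91, 185, 279, 373, 467]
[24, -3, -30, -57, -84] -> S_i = 24 + -27*i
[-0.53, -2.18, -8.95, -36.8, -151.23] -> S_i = -0.53*4.11^i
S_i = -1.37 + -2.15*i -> [-1.37, -3.52, -5.67, -7.82, -9.97]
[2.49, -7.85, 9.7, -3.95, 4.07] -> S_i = Random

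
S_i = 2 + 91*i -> [2, 93, 184, 275, 366]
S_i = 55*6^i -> [55, 330, 1980, 11880, 71280]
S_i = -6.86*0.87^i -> [-6.86, -5.97, -5.19, -4.52, -3.93]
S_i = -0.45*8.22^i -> [-0.45, -3.7, -30.41, -249.94, -2054.47]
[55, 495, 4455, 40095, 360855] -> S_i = 55*9^i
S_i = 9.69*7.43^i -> [9.69, 72.0, 534.94, 3974.57, 29531.06]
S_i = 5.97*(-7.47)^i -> [5.97, -44.6, 333.13, -2488.49, 18589.03]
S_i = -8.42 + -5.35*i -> [-8.42, -13.77, -19.12, -24.47, -29.82]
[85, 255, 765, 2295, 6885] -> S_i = 85*3^i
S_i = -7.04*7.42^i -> [-7.04, -52.24, -387.6, -2875.97, -21339.7]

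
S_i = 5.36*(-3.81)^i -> [5.36, -20.42, 77.81, -296.44, 1129.44]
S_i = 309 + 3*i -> [309, 312, 315, 318, 321]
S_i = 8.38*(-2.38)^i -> [8.38, -19.94, 47.47, -112.97, 268.88]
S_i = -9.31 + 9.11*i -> [-9.31, -0.2, 8.91, 18.02, 27.13]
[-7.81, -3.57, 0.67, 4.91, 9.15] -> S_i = -7.81 + 4.24*i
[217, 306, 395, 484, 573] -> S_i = 217 + 89*i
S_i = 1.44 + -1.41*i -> [1.44, 0.03, -1.38, -2.79, -4.2]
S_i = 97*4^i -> [97, 388, 1552, 6208, 24832]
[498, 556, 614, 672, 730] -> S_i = 498 + 58*i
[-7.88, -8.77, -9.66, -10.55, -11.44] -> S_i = -7.88 + -0.89*i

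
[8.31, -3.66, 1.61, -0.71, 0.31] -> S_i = 8.31*(-0.44)^i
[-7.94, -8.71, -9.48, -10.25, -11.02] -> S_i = -7.94 + -0.77*i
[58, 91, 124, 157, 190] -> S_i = 58 + 33*i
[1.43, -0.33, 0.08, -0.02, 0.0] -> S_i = 1.43*(-0.23)^i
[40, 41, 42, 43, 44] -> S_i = 40 + 1*i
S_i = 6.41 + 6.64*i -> [6.41, 13.05, 19.69, 26.33, 32.97]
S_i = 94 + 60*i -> [94, 154, 214, 274, 334]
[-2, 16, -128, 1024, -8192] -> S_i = -2*-8^i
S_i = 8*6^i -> [8, 48, 288, 1728, 10368]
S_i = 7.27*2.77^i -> [7.27, 20.14, 55.78, 154.52, 428.01]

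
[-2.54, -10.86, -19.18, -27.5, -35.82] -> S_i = -2.54 + -8.32*i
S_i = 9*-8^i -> [9, -72, 576, -4608, 36864]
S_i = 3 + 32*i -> [3, 35, 67, 99, 131]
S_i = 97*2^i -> [97, 194, 388, 776, 1552]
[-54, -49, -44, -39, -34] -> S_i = -54 + 5*i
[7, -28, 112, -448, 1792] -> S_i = 7*-4^i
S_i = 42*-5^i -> [42, -210, 1050, -5250, 26250]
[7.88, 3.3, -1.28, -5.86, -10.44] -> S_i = 7.88 + -4.58*i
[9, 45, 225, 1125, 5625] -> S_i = 9*5^i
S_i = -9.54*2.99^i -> [-9.54, -28.52, -85.29, -255.01, -762.49]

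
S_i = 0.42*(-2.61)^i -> [0.42, -1.1, 2.86, -7.47, 19.49]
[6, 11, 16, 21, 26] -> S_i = 6 + 5*i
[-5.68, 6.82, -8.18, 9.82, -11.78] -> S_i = -5.68*(-1.20)^i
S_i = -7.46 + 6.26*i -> [-7.46, -1.2, 5.06, 11.32, 17.58]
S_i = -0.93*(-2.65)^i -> [-0.93, 2.46, -6.53, 17.31, -45.86]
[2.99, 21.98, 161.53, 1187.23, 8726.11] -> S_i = 2.99*7.35^i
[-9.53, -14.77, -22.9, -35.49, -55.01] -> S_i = -9.53*1.55^i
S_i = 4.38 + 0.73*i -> [4.38, 5.11, 5.84, 6.57, 7.3]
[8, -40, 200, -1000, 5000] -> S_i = 8*-5^i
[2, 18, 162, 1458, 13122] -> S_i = 2*9^i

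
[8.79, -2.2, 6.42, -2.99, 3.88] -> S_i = Random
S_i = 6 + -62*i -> [6, -56, -118, -180, -242]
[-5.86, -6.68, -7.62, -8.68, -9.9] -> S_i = -5.86*1.14^i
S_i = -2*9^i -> [-2, -18, -162, -1458, -13122]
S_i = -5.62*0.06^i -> [-5.62, -0.34, -0.02, -0.0, -0.0]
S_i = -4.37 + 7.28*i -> [-4.37, 2.91, 10.19, 17.47, 24.75]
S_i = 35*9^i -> [35, 315, 2835, 25515, 229635]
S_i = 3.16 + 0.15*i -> [3.16, 3.31, 3.46, 3.61, 3.76]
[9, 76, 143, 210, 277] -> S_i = 9 + 67*i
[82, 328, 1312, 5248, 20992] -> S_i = 82*4^i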